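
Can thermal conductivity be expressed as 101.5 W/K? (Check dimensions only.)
No

thermal conductivity has SI base units: kg * m / (s^3 * K)
W/K does NOT reduce to kg * m / (s^3 * K); a valid unit for thermal conductivity would be e.g. W/(m·K).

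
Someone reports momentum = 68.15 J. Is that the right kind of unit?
No

momentum has SI base units: kg * m / s
J does NOT reduce to kg * m / s; a valid unit for momentum would be e.g. kg·m/s.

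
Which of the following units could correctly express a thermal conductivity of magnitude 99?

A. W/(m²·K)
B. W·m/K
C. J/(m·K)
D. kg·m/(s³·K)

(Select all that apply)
D

thermal conductivity has SI base units: kg * m / (s^3 * K)

Checking each option against kg * m / (s^3 * K):
  A. W/(m²·K): ✗ does not match
  B. W·m/K: ✗ does not match
  C. J/(m·K): ✗ does not match
  D. kg·m/(s³·K): ✓ matches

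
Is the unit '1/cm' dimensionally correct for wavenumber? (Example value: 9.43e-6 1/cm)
Yes

wavenumber has SI base units: 1 / m
1/cm reduces to the same SI base units, so it is a valid unit for wavenumber.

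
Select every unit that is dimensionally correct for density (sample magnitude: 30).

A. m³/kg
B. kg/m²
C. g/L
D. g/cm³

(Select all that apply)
C, D

density has SI base units: kg / m^3

Checking each option against kg / m^3:
  A. m³/kg: ✗ does not match
  B. kg/m²: ✗ does not match
  C. g/L: ✓ matches
  D. g/cm³: ✓ matches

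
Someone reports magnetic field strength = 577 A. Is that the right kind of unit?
No

magnetic field strength has SI base units: A / m
A does NOT reduce to A / m; a valid unit for magnetic field strength would be e.g. A/m.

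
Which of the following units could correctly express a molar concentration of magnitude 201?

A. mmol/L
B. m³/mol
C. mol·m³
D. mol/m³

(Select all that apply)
A, D

molar concentration has SI base units: mol / m^3

Checking each option against mol / m^3:
  A. mmol/L: ✓ matches
  B. m³/mol: ✗ does not match
  C. mol·m³: ✗ does not match
  D. mol/m³: ✓ matches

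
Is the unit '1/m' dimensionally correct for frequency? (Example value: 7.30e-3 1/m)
No

frequency has SI base units: 1 / s
1/m does NOT reduce to 1 / s; a valid unit for frequency would be e.g. Hz.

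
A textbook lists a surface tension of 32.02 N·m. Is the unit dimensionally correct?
No

surface tension has SI base units: kg / s^2
N·m does NOT reduce to kg / s^2; a valid unit for surface tension would be e.g. N/m.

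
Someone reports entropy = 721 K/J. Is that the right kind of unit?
No

entropy has SI base units: kg * m^2 / (s^2 * K)
K/J does NOT reduce to kg * m^2 / (s^2 * K); a valid unit for entropy would be e.g. J/K.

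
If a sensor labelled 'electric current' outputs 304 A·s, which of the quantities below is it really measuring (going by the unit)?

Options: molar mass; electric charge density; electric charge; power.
electric charge

electric current should have units dimensionally equivalent to A (e.g. A).
The given unit 'A·s' reduces to A * s. Of the listed options, that is the dimensionality of electric charge.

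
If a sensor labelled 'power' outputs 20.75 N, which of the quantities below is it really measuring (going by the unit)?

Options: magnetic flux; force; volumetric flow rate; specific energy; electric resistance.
force

power should have units dimensionally equivalent to kg * m^2 / s^3 (e.g. W).
The given unit 'N' reduces to kg * m / s^2. Of the listed options, that is the dimensionality of force.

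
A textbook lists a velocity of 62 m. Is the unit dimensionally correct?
No

velocity has SI base units: m / s
m does NOT reduce to m / s; a valid unit for velocity would be e.g. m/s.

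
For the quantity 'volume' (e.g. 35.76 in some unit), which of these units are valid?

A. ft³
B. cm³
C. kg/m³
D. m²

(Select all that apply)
A, B

volume has SI base units: m^3

Checking each option against m^3:
  A. ft³: ✓ matches
  B. cm³: ✓ matches
  C. kg/m³: ✗ does not match
  D. m²: ✗ does not match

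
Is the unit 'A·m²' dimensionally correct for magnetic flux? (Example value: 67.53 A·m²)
No

magnetic flux has SI base units: kg * m^2 / (A * s^2)
A·m² does NOT reduce to kg * m^2 / (A * s^2); a valid unit for magnetic flux would be e.g. Wb.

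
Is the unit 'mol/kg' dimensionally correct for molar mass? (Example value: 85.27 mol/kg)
No

molar mass has SI base units: kg / mol
mol/kg does NOT reduce to kg / mol; a valid unit for molar mass would be e.g. kg/mol.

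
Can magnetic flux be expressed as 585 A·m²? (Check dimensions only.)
No

magnetic flux has SI base units: kg * m^2 / (A * s^2)
A·m² does NOT reduce to kg * m^2 / (A * s^2); a valid unit for magnetic flux would be e.g. Wb.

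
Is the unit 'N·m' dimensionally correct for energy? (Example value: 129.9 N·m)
Yes

energy has SI base units: kg * m^2 / s^2
N·m reduces to the same SI base units, so it is a valid unit for energy.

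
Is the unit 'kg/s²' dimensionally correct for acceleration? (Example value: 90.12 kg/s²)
No

acceleration has SI base units: m / s^2
kg/s² does NOT reduce to m / s^2; a valid unit for acceleration would be e.g. m/s².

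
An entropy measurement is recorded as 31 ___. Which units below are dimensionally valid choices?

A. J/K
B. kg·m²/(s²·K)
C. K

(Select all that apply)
A, B

entropy has SI base units: kg * m^2 / (s^2 * K)

Checking each option against kg * m^2 / (s^2 * K):
  A. J/K: ✓ matches
  B. kg·m²/(s²·K): ✓ matches
  C. K: ✗ does not match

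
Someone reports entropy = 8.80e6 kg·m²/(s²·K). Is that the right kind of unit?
Yes

entropy has SI base units: kg * m^2 / (s^2 * K)
kg·m²/(s²·K) reduces to the same SI base units, so it is a valid unit for entropy.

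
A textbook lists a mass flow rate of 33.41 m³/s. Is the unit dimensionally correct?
No

mass flow rate has SI base units: kg / s
m³/s does NOT reduce to kg / s; a valid unit for mass flow rate would be e.g. kg/s.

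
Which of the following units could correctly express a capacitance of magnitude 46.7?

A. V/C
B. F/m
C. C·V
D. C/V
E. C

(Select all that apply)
D

capacitance has SI base units: A^2 * s^4 / (kg * m^2)

Checking each option against A^2 * s^4 / (kg * m^2):
  A. V/C: ✗ does not match
  B. F/m: ✗ does not match
  C. C·V: ✗ does not match
  D. C/V: ✓ matches
  E. C: ✗ does not match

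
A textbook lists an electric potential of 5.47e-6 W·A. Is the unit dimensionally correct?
No

electric potential has SI base units: kg * m^2 / (A * s^3)
W·A does NOT reduce to kg * m^2 / (A * s^3); a valid unit for electric potential would be e.g. V.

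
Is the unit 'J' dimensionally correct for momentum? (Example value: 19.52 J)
No

momentum has SI base units: kg * m / s
J does NOT reduce to kg * m / s; a valid unit for momentum would be e.g. kg·m/s.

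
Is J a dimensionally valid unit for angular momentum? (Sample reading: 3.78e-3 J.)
No

angular momentum has SI base units: kg * m^2 / s
J does NOT reduce to kg * m^2 / s; a valid unit for angular momentum would be e.g. kg·m²/s.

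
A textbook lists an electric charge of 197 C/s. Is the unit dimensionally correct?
No

electric charge has SI base units: A * s
C/s does NOT reduce to A * s; a valid unit for electric charge would be e.g. C.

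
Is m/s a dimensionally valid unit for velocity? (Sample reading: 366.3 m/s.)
Yes

velocity has SI base units: m / s
m/s reduces to the same SI base units, so it is a valid unit for velocity.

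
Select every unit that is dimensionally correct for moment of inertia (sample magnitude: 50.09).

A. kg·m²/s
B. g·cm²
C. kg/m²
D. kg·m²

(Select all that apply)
B, D

moment of inertia has SI base units: kg * m^2

Checking each option against kg * m^2:
  A. kg·m²/s: ✗ does not match
  B. g·cm²: ✓ matches
  C. kg/m²: ✗ does not match
  D. kg·m²: ✓ matches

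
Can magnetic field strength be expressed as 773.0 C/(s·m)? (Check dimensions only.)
Yes

magnetic field strength has SI base units: A / m
C/(s·m) reduces to the same SI base units, so it is a valid unit for magnetic field strength.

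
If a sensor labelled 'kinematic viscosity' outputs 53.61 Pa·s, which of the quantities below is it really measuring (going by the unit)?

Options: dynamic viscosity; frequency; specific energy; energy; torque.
dynamic viscosity

kinematic viscosity should have units dimensionally equivalent to m^2 / s (e.g. m²/s).
The given unit 'Pa·s' reduces to kg / (m * s). Of the listed options, that is the dimensionality of dynamic viscosity.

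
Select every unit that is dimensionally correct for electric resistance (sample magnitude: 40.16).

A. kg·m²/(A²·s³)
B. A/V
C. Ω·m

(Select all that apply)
A

electric resistance has SI base units: kg * m^2 / (A^2 * s^3)

Checking each option against kg * m^2 / (A^2 * s^3):
  A. kg·m²/(A²·s³): ✓ matches
  B. A/V: ✗ does not match
  C. Ω·m: ✗ does not match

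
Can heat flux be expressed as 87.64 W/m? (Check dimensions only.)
No

heat flux has SI base units: kg / s^3
W/m does NOT reduce to kg / s^3; a valid unit for heat flux would be e.g. W/m².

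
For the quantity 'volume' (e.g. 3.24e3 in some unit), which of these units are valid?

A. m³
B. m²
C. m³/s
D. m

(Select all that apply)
A

volume has SI base units: m^3

Checking each option against m^3:
  A. m³: ✓ matches
  B. m²: ✗ does not match
  C. m³/s: ✗ does not match
  D. m: ✗ does not match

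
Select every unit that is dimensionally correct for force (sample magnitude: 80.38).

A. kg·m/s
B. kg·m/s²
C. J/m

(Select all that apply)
B, C

force has SI base units: kg * m / s^2

Checking each option against kg * m / s^2:
  A. kg·m/s: ✗ does not match
  B. kg·m/s²: ✓ matches
  C. J/m: ✓ matches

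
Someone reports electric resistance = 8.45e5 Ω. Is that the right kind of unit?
Yes

electric resistance has SI base units: kg * m^2 / (A^2 * s^3)
Ω reduces to the same SI base units, so it is a valid unit for electric resistance.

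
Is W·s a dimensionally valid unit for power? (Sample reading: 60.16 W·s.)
No

power has SI base units: kg * m^2 / s^3
W·s does NOT reduce to kg * m^2 / s^3; a valid unit for power would be e.g. W.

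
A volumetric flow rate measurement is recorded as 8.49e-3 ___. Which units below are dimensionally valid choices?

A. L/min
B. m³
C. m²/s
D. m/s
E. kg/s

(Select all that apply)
A

volumetric flow rate has SI base units: m^3 / s

Checking each option against m^3 / s:
  A. L/min: ✓ matches
  B. m³: ✗ does not match
  C. m²/s: ✗ does not match
  D. m/s: ✗ does not match
  E. kg/s: ✗ does not match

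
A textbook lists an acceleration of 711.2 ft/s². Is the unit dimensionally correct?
Yes

acceleration has SI base units: m / s^2
ft/s² reduces to the same SI base units, so it is a valid unit for acceleration.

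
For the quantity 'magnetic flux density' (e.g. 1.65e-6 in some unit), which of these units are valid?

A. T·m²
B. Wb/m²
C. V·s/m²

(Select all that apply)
B, C

magnetic flux density has SI base units: kg / (A * s^2)

Checking each option against kg / (A * s^2):
  A. T·m²: ✗ does not match
  B. Wb/m²: ✓ matches
  C. V·s/m²: ✓ matches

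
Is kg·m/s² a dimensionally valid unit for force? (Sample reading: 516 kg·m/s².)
Yes

force has SI base units: kg * m / s^2
kg·m/s² reduces to the same SI base units, so it is a valid unit for force.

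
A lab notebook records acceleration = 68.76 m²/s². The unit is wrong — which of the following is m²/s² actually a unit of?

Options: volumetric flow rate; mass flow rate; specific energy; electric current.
specific energy

acceleration should have units dimensionally equivalent to m / s^2 (e.g. m/s²).
The given unit 'm²/s²' reduces to m^2 / s^2. Of the listed options, that is the dimensionality of specific energy.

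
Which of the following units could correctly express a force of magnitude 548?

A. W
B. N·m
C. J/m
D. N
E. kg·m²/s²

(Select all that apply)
C, D

force has SI base units: kg * m / s^2

Checking each option against kg * m / s^2:
  A. W: ✗ does not match
  B. N·m: ✗ does not match
  C. J/m: ✓ matches
  D. N: ✓ matches
  E. kg·m²/s²: ✗ does not match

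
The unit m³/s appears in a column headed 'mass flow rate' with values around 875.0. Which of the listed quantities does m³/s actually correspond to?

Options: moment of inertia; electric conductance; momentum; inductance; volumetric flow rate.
volumetric flow rate

mass flow rate should have units dimensionally equivalent to kg / s (e.g. kg/s).
The given unit 'm³/s' reduces to m^3 / s. Of the listed options, that is the dimensionality of volumetric flow rate.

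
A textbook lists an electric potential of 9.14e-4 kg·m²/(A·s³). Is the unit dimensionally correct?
Yes

electric potential has SI base units: kg * m^2 / (A * s^3)
kg·m²/(A·s³) reduces to the same SI base units, so it is a valid unit for electric potential.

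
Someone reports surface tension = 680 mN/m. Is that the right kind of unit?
Yes

surface tension has SI base units: kg / s^2
mN/m reduces to the same SI base units, so it is a valid unit for surface tension.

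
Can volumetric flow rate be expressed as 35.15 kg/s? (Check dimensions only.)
No

volumetric flow rate has SI base units: m^3 / s
kg/s does NOT reduce to m^3 / s; a valid unit for volumetric flow rate would be e.g. m³/s.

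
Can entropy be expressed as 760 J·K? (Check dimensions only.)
No

entropy has SI base units: kg * m^2 / (s^2 * K)
J·K does NOT reduce to kg * m^2 / (s^2 * K); a valid unit for entropy would be e.g. J/K.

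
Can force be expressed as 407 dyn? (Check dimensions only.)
Yes

force has SI base units: kg * m / s^2
dyn reduces to the same SI base units, so it is a valid unit for force.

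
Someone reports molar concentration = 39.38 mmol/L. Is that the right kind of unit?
Yes

molar concentration has SI base units: mol / m^3
mmol/L reduces to the same SI base units, so it is a valid unit for molar concentration.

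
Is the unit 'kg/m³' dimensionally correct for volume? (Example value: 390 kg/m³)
No

volume has SI base units: m^3
kg/m³ does NOT reduce to m^3; a valid unit for volume would be e.g. m³.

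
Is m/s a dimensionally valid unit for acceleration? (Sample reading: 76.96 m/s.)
No

acceleration has SI base units: m / s^2
m/s does NOT reduce to m / s^2; a valid unit for acceleration would be e.g. m/s².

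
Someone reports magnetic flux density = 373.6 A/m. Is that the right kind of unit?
No

magnetic flux density has SI base units: kg / (A * s^2)
A/m does NOT reduce to kg / (A * s^2); a valid unit for magnetic flux density would be e.g. T.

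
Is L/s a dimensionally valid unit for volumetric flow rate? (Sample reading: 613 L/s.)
Yes

volumetric flow rate has SI base units: m^3 / s
L/s reduces to the same SI base units, so it is a valid unit for volumetric flow rate.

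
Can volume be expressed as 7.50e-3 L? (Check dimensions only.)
Yes

volume has SI base units: m^3
L reduces to the same SI base units, so it is a valid unit for volume.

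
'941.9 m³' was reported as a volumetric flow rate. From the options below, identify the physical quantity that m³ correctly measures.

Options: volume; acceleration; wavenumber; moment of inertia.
volume

volumetric flow rate should have units dimensionally equivalent to m^3 / s (e.g. m³/s).
The given unit 'm³' reduces to m^3. Of the listed options, that is the dimensionality of volume.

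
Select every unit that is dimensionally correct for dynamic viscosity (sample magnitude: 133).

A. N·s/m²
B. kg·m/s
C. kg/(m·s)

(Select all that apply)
A, C

dynamic viscosity has SI base units: kg / (m * s)

Checking each option against kg / (m * s):
  A. N·s/m²: ✓ matches
  B. kg·m/s: ✗ does not match
  C. kg/(m·s): ✓ matches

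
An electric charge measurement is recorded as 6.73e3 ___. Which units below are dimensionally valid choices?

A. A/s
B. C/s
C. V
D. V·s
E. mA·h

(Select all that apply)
E

electric charge has SI base units: A * s

Checking each option against A * s:
  A. A/s: ✗ does not match
  B. C/s: ✗ does not match
  C. V: ✗ does not match
  D. V·s: ✗ does not match
  E. mA·h: ✓ matches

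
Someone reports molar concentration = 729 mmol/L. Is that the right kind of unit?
Yes

molar concentration has SI base units: mol / m^3
mmol/L reduces to the same SI base units, so it is a valid unit for molar concentration.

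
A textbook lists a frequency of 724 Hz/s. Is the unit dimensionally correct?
No

frequency has SI base units: 1 / s
Hz/s does NOT reduce to 1 / s; a valid unit for frequency would be e.g. Hz.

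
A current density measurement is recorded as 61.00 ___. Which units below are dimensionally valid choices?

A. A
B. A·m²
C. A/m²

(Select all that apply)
C

current density has SI base units: A / m^2

Checking each option against A / m^2:
  A. A: ✗ does not match
  B. A·m²: ✗ does not match
  C. A/m²: ✓ matches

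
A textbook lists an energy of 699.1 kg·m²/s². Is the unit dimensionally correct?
Yes

energy has SI base units: kg * m^2 / s^2
kg·m²/s² reduces to the same SI base units, so it is a valid unit for energy.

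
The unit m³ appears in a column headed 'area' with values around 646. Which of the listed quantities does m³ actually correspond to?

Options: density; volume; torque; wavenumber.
volume

area should have units dimensionally equivalent to m^2 (e.g. m²).
The given unit 'm³' reduces to m^3. Of the listed options, that is the dimensionality of volume.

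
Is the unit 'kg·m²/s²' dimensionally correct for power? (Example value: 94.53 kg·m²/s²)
No

power has SI base units: kg * m^2 / s^3
kg·m²/s² does NOT reduce to kg * m^2 / s^3; a valid unit for power would be e.g. W.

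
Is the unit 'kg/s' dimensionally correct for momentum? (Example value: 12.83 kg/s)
No

momentum has SI base units: kg * m / s
kg/s does NOT reduce to kg * m / s; a valid unit for momentum would be e.g. kg·m/s.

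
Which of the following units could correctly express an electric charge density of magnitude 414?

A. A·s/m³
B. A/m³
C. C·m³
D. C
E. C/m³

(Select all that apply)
A, E

electric charge density has SI base units: A * s / m^3

Checking each option against A * s / m^3:
  A. A·s/m³: ✓ matches
  B. A/m³: ✗ does not match
  C. C·m³: ✗ does not match
  D. C: ✗ does not match
  E. C/m³: ✓ matches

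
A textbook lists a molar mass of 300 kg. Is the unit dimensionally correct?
No

molar mass has SI base units: kg / mol
kg does NOT reduce to kg / mol; a valid unit for molar mass would be e.g. kg/mol.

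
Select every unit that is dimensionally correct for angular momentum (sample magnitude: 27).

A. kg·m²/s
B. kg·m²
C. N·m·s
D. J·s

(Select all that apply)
A, C, D

angular momentum has SI base units: kg * m^2 / s

Checking each option against kg * m^2 / s:
  A. kg·m²/s: ✓ matches
  B. kg·m²: ✗ does not match
  C. N·m·s: ✓ matches
  D. J·s: ✓ matches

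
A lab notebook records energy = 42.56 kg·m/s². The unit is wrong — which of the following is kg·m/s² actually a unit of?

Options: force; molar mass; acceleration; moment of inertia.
force

energy should have units dimensionally equivalent to kg * m^2 / s^2 (e.g. J).
The given unit 'kg·m/s²' reduces to kg * m / s^2. Of the listed options, that is the dimensionality of force.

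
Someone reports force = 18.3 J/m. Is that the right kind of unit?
Yes

force has SI base units: kg * m / s^2
J/m reduces to the same SI base units, so it is a valid unit for force.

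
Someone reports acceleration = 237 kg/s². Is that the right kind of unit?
No

acceleration has SI base units: m / s^2
kg/s² does NOT reduce to m / s^2; a valid unit for acceleration would be e.g. m/s².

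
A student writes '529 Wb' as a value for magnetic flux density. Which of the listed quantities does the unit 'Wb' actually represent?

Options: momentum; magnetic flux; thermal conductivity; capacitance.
magnetic flux

magnetic flux density should have units dimensionally equivalent to kg / (A * s^2) (e.g. T).
The given unit 'Wb' reduces to kg * m^2 / (A * s^2). Of the listed options, that is the dimensionality of magnetic flux.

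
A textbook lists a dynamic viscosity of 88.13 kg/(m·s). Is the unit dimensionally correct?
Yes

dynamic viscosity has SI base units: kg / (m * s)
kg/(m·s) reduces to the same SI base units, so it is a valid unit for dynamic viscosity.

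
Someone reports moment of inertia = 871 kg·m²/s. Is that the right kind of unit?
No

moment of inertia has SI base units: kg * m^2
kg·m²/s does NOT reduce to kg * m^2; a valid unit for moment of inertia would be e.g. kg·m².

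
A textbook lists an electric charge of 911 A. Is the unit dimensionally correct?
No

electric charge has SI base units: A * s
A does NOT reduce to A * s; a valid unit for electric charge would be e.g. C.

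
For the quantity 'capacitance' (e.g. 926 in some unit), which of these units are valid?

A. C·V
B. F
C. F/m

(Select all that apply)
B

capacitance has SI base units: A^2 * s^4 / (kg * m^2)

Checking each option against A^2 * s^4 / (kg * m^2):
  A. C·V: ✗ does not match
  B. F: ✓ matches
  C. F/m: ✗ does not match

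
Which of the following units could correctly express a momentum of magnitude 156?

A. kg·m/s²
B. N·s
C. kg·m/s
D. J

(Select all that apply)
B, C

momentum has SI base units: kg * m / s

Checking each option against kg * m / s:
  A. kg·m/s²: ✗ does not match
  B. N·s: ✓ matches
  C. kg·m/s: ✓ matches
  D. J: ✗ does not match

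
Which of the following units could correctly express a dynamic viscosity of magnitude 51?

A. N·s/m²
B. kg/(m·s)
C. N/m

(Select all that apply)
A, B

dynamic viscosity has SI base units: kg / (m * s)

Checking each option against kg / (m * s):
  A. N·s/m²: ✓ matches
  B. kg/(m·s): ✓ matches
  C. N/m: ✗ does not match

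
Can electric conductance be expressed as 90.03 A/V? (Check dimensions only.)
Yes

electric conductance has SI base units: A^2 * s^3 / (kg * m^2)
A/V reduces to the same SI base units, so it is a valid unit for electric conductance.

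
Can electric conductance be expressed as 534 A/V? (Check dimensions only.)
Yes

electric conductance has SI base units: A^2 * s^3 / (kg * m^2)
A/V reduces to the same SI base units, so it is a valid unit for electric conductance.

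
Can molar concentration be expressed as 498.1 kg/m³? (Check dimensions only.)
No

molar concentration has SI base units: mol / m^3
kg/m³ does NOT reduce to mol / m^3; a valid unit for molar concentration would be e.g. mol/m³.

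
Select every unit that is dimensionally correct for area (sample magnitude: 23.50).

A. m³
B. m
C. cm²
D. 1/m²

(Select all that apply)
C

area has SI base units: m^2

Checking each option against m^2:
  A. m³: ✗ does not match
  B. m: ✗ does not match
  C. cm²: ✓ matches
  D. 1/m²: ✗ does not match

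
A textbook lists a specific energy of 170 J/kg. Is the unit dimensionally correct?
Yes

specific energy has SI base units: m^2 / s^2
J/kg reduces to the same SI base units, so it is a valid unit for specific energy.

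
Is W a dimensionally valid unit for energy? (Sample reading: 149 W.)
No

energy has SI base units: kg * m^2 / s^2
W does NOT reduce to kg * m^2 / s^2; a valid unit for energy would be e.g. J.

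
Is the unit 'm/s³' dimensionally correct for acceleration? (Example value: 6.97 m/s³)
No

acceleration has SI base units: m / s^2
m/s³ does NOT reduce to m / s^2; a valid unit for acceleration would be e.g. m/s².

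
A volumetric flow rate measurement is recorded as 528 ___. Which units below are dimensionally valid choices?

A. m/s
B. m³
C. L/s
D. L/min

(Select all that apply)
C, D

volumetric flow rate has SI base units: m^3 / s

Checking each option against m^3 / s:
  A. m/s: ✗ does not match
  B. m³: ✗ does not match
  C. L/s: ✓ matches
  D. L/min: ✓ matches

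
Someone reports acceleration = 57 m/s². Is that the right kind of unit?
Yes

acceleration has SI base units: m / s^2
m/s² reduces to the same SI base units, so it is a valid unit for acceleration.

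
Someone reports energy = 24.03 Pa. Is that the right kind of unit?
No

energy has SI base units: kg * m^2 / s^2
Pa does NOT reduce to kg * m^2 / s^2; a valid unit for energy would be e.g. J.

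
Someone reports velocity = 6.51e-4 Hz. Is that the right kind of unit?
No

velocity has SI base units: m / s
Hz does NOT reduce to m / s; a valid unit for velocity would be e.g. m/s.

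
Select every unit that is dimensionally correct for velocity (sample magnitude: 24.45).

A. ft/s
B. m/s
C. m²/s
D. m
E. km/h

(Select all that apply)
A, B, E

velocity has SI base units: m / s

Checking each option against m / s:
  A. ft/s: ✓ matches
  B. m/s: ✓ matches
  C. m²/s: ✗ does not match
  D. m: ✗ does not match
  E. km/h: ✓ matches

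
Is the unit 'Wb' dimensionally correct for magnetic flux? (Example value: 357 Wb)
Yes

magnetic flux has SI base units: kg * m^2 / (A * s^2)
Wb reduces to the same SI base units, so it is a valid unit for magnetic flux.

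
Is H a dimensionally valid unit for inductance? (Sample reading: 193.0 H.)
Yes

inductance has SI base units: kg * m^2 / (A^2 * s^2)
H reduces to the same SI base units, so it is a valid unit for inductance.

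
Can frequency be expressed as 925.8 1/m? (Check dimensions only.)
No

frequency has SI base units: 1 / s
1/m does NOT reduce to 1 / s; a valid unit for frequency would be e.g. Hz.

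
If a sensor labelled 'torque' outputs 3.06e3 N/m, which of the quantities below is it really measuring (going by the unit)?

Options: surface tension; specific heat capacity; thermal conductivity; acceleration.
surface tension

torque should have units dimensionally equivalent to kg * m^2 / s^2 (e.g. N·m).
The given unit 'N/m' reduces to kg / s^2. Of the listed options, that is the dimensionality of surface tension.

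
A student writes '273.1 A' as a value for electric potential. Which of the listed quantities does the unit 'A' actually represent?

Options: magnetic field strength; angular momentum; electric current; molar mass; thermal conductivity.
electric current

electric potential should have units dimensionally equivalent to kg * m^2 / (A * s^3) (e.g. V).
The given unit 'A' reduces to A. Of the listed options, that is the dimensionality of electric current.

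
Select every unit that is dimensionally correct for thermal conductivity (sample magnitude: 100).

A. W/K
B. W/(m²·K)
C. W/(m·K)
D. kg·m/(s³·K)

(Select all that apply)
C, D

thermal conductivity has SI base units: kg * m / (s^3 * K)

Checking each option against kg * m / (s^3 * K):
  A. W/K: ✗ does not match
  B. W/(m²·K): ✗ does not match
  C. W/(m·K): ✓ matches
  D. kg·m/(s³·K): ✓ matches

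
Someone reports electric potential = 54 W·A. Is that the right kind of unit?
No

electric potential has SI base units: kg * m^2 / (A * s^3)
W·A does NOT reduce to kg * m^2 / (A * s^3); a valid unit for electric potential would be e.g. V.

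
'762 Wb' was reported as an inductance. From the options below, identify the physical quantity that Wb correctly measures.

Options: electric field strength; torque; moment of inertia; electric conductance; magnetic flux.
magnetic flux

inductance should have units dimensionally equivalent to kg * m^2 / (A^2 * s^2) (e.g. H).
The given unit 'Wb' reduces to kg * m^2 / (A * s^2). Of the listed options, that is the dimensionality of magnetic flux.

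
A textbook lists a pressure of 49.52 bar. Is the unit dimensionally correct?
Yes

pressure has SI base units: kg / (m * s^2)
bar reduces to the same SI base units, so it is a valid unit for pressure.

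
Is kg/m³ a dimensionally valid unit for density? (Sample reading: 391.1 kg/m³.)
Yes

density has SI base units: kg / m^3
kg/m³ reduces to the same SI base units, so it is a valid unit for density.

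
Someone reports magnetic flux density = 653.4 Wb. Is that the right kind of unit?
No

magnetic flux density has SI base units: kg / (A * s^2)
Wb does NOT reduce to kg / (A * s^2); a valid unit for magnetic flux density would be e.g. T.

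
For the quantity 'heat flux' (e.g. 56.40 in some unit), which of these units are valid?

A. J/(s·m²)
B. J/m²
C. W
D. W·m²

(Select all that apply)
A

heat flux has SI base units: kg / s^3

Checking each option against kg / s^3:
  A. J/(s·m²): ✓ matches
  B. J/m²: ✗ does not match
  C. W: ✗ does not match
  D. W·m²: ✗ does not match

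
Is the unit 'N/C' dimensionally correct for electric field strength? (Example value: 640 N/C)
Yes

electric field strength has SI base units: kg * m / (A * s^3)
N/C reduces to the same SI base units, so it is a valid unit for electric field strength.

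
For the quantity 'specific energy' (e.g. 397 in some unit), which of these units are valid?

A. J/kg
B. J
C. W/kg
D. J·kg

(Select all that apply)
A

specific energy has SI base units: m^2 / s^2

Checking each option against m^2 / s^2:
  A. J/kg: ✓ matches
  B. J: ✗ does not match
  C. W/kg: ✗ does not match
  D. J·kg: ✗ does not match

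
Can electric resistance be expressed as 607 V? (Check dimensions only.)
No

electric resistance has SI base units: kg * m^2 / (A^2 * s^3)
V does NOT reduce to kg * m^2 / (A^2 * s^3); a valid unit for electric resistance would be e.g. Ω.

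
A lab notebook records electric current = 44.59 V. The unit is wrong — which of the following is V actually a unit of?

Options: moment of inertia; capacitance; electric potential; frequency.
electric potential

electric current should have units dimensionally equivalent to A (e.g. A).
The given unit 'V' reduces to kg * m^2 / (A * s^3). Of the listed options, that is the dimensionality of electric potential.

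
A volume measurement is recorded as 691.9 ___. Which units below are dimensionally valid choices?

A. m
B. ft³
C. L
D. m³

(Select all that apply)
B, C, D

volume has SI base units: m^3

Checking each option against m^3:
  A. m: ✗ does not match
  B. ft³: ✓ matches
  C. L: ✓ matches
  D. m³: ✓ matches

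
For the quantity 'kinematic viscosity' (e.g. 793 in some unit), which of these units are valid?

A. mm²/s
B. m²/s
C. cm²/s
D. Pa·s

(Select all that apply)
A, B, C

kinematic viscosity has SI base units: m^2 / s

Checking each option against m^2 / s:
  A. mm²/s: ✓ matches
  B. m²/s: ✓ matches
  C. cm²/s: ✓ matches
  D. Pa·s: ✗ does not match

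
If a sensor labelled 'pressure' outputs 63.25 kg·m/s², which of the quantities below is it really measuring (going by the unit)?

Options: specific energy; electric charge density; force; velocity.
force

pressure should have units dimensionally equivalent to kg / (m * s^2) (e.g. Pa).
The given unit 'kg·m/s²' reduces to kg * m / s^2. Of the listed options, that is the dimensionality of force.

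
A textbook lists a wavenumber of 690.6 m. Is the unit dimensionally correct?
No

wavenumber has SI base units: 1 / m
m does NOT reduce to 1 / m; a valid unit for wavenumber would be e.g. 1/m.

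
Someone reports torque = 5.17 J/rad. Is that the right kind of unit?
Yes

torque has SI base units: kg * m^2 / s^2
J/rad reduces to the same SI base units, so it is a valid unit for torque.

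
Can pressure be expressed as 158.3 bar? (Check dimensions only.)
Yes

pressure has SI base units: kg / (m * s^2)
bar reduces to the same SI base units, so it is a valid unit for pressure.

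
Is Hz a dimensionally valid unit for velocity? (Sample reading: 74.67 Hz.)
No

velocity has SI base units: m / s
Hz does NOT reduce to m / s; a valid unit for velocity would be e.g. m/s.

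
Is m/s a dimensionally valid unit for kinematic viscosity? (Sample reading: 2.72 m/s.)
No

kinematic viscosity has SI base units: m^2 / s
m/s does NOT reduce to m^2 / s; a valid unit for kinematic viscosity would be e.g. m²/s.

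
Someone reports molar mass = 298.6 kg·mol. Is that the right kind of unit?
No

molar mass has SI base units: kg / mol
kg·mol does NOT reduce to kg / mol; a valid unit for molar mass would be e.g. kg/mol.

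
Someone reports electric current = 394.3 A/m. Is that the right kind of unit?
No

electric current has SI base units: A
A/m does NOT reduce to A; a valid unit for electric current would be e.g. A.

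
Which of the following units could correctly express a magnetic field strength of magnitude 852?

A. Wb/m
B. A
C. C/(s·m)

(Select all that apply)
C

magnetic field strength has SI base units: A / m

Checking each option against A / m:
  A. Wb/m: ✗ does not match
  B. A: ✗ does not match
  C. C/(s·m): ✓ matches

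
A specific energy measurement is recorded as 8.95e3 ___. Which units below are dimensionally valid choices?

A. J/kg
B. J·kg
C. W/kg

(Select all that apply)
A

specific energy has SI base units: m^2 / s^2

Checking each option against m^2 / s^2:
  A. J/kg: ✓ matches
  B. J·kg: ✗ does not match
  C. W/kg: ✗ does not match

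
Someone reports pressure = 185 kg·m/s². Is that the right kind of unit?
No

pressure has SI base units: kg / (m * s^2)
kg·m/s² does NOT reduce to kg / (m * s^2); a valid unit for pressure would be e.g. Pa.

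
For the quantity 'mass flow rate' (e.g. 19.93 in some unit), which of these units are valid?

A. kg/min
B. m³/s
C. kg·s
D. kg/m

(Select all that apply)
A

mass flow rate has SI base units: kg / s

Checking each option against kg / s:
  A. kg/min: ✓ matches
  B. m³/s: ✗ does not match
  C. kg·s: ✗ does not match
  D. kg/m: ✗ does not match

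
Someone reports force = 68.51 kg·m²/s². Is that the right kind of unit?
No

force has SI base units: kg * m / s^2
kg·m²/s² does NOT reduce to kg * m / s^2; a valid unit for force would be e.g. N.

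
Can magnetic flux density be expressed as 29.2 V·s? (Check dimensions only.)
No

magnetic flux density has SI base units: kg / (A * s^2)
V·s does NOT reduce to kg / (A * s^2); a valid unit for magnetic flux density would be e.g. T.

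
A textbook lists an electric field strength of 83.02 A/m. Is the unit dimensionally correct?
No

electric field strength has SI base units: kg * m / (A * s^3)
A/m does NOT reduce to kg * m / (A * s^3); a valid unit for electric field strength would be e.g. V/m.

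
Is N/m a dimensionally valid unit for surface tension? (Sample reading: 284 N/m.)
Yes

surface tension has SI base units: kg / s^2
N/m reduces to the same SI base units, so it is a valid unit for surface tension.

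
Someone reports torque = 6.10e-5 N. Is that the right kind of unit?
No

torque has SI base units: kg * m^2 / s^2
N does NOT reduce to kg * m^2 / s^2; a valid unit for torque would be e.g. N·m.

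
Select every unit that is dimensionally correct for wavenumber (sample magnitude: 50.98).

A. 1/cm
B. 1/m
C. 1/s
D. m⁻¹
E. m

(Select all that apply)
A, B, D

wavenumber has SI base units: 1 / m

Checking each option against 1 / m:
  A. 1/cm: ✓ matches
  B. 1/m: ✓ matches
  C. 1/s: ✗ does not match
  D. m⁻¹: ✓ matches
  E. m: ✗ does not match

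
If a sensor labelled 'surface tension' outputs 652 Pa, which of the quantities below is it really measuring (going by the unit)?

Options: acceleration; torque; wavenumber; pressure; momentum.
pressure

surface tension should have units dimensionally equivalent to kg / s^2 (e.g. N/m).
The given unit 'Pa' reduces to kg / (m * s^2). Of the listed options, that is the dimensionality of pressure.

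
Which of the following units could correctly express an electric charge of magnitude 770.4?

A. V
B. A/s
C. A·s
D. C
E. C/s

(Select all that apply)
C, D

electric charge has SI base units: A * s

Checking each option against A * s:
  A. V: ✗ does not match
  B. A/s: ✗ does not match
  C. A·s: ✓ matches
  D. C: ✓ matches
  E. C/s: ✗ does not match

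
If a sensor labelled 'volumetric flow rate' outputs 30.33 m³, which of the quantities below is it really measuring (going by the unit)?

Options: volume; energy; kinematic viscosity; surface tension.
volume

volumetric flow rate should have units dimensionally equivalent to m^3 / s (e.g. m³/s).
The given unit 'm³' reduces to m^3. Of the listed options, that is the dimensionality of volume.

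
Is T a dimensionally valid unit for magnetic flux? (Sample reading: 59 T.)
No

magnetic flux has SI base units: kg * m^2 / (A * s^2)
T does NOT reduce to kg * m^2 / (A * s^2); a valid unit for magnetic flux would be e.g. Wb.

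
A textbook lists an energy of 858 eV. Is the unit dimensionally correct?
Yes

energy has SI base units: kg * m^2 / s^2
eV reduces to the same SI base units, so it is a valid unit for energy.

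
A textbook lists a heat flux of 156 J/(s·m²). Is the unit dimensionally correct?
Yes

heat flux has SI base units: kg / s^3
J/(s·m²) reduces to the same SI base units, so it is a valid unit for heat flux.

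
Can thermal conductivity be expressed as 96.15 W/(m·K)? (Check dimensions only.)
Yes

thermal conductivity has SI base units: kg * m / (s^3 * K)
W/(m·K) reduces to the same SI base units, so it is a valid unit for thermal conductivity.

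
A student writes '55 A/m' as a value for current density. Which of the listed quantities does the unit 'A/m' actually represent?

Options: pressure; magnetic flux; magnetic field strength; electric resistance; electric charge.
magnetic field strength

current density should have units dimensionally equivalent to A / m^2 (e.g. A/m²).
The given unit 'A/m' reduces to A / m. Of the listed options, that is the dimensionality of magnetic field strength.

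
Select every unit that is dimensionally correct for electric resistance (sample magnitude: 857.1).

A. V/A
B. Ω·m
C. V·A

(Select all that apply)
A

electric resistance has SI base units: kg * m^2 / (A^2 * s^3)

Checking each option against kg * m^2 / (A^2 * s^3):
  A. V/A: ✓ matches
  B. Ω·m: ✗ does not match
  C. V·A: ✗ does not match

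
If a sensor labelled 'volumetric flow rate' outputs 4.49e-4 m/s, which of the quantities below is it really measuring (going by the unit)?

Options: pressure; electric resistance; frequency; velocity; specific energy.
velocity

volumetric flow rate should have units dimensionally equivalent to m^3 / s (e.g. m³/s).
The given unit 'm/s' reduces to m / s. Of the listed options, that is the dimensionality of velocity.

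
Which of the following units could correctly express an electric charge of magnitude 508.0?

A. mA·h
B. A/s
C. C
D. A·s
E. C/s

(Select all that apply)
A, C, D

electric charge has SI base units: A * s

Checking each option against A * s:
  A. mA·h: ✓ matches
  B. A/s: ✗ does not match
  C. C: ✓ matches
  D. A·s: ✓ matches
  E. C/s: ✗ does not match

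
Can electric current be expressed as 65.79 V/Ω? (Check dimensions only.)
Yes

electric current has SI base units: A
V/Ω reduces to the same SI base units, so it is a valid unit for electric current.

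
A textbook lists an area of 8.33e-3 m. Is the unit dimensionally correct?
No

area has SI base units: m^2
m does NOT reduce to m^2; a valid unit for area would be e.g. m².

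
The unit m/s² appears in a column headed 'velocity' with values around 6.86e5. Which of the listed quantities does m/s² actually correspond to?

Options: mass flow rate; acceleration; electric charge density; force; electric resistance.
acceleration

velocity should have units dimensionally equivalent to m / s (e.g. m/s).
The given unit 'm/s²' reduces to m / s^2. Of the listed options, that is the dimensionality of acceleration.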